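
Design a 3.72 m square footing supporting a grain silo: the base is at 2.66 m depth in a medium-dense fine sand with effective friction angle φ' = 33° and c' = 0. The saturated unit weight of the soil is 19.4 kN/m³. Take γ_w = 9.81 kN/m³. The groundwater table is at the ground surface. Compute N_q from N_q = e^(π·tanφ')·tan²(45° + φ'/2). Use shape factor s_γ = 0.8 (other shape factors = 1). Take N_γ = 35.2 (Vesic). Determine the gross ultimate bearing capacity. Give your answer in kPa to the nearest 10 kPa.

q_ult ≈ 1170 kPa

tan33° = 0.6494, so N_q = e^(π×0.6494)·tan²(61.5°) = 7.692 × 3.392 = 26.09.
With the water table at the surface the whole profile is submerged: γ' = 19.4 − 9.81 = 9.59 kN/m³, so q = γ'·D_f = 25.509 kPa; the same γ' applies in the ½γBN_γ term.
q_ult = q·N_q + 0.5·γ·B·N_γ·s_γ
     = 25.509 × 26.092 + 0.5 × 9.59 × 3.72 × 35.2 × 0.8
     = 665.59 + 502.3 = 1167.9 kPa.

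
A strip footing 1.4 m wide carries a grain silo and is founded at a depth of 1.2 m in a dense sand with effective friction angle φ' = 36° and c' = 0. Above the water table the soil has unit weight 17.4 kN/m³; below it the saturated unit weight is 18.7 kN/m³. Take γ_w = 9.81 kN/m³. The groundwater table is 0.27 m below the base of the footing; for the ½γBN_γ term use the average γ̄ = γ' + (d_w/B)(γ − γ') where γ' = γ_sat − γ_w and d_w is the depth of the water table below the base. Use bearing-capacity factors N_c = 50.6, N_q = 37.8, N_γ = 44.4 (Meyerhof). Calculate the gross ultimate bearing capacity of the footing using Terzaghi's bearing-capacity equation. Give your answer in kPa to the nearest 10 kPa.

q_ult ≈ 1120 kPa

q = γ·D_f = 17.4 × 1.2 = 20.88 kPa.
γ' = 8.89 kN/m³; averaging over the depth B below the base, γ̄ = γ' + (d_w/B)(γ − γ') = 10.531 kN/m³.
q·N_q = 20.88 × 37.8 = 789.26 kPa
0.5·γ·B·N_γ = 0.5 × 10.531 × 1.4 × 44.4 = 327.31 kPa
q_ult = 789.26 + 327.31 = 1116.6 kPa.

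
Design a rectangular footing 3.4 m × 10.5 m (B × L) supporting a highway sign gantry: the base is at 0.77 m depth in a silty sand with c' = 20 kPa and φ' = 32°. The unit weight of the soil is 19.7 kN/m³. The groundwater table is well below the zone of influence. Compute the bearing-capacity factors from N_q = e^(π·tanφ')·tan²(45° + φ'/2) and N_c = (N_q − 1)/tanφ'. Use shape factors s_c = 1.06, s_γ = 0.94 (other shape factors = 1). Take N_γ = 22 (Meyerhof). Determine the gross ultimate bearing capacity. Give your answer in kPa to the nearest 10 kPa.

q_ult ≈ 1800 kPa

tan32° = 0.6249, so N_q = e^(π×0.6249)·tan²(61°) = 7.121 × 3.255 = 23.18.
N_c = (23.18 − 1)/tan32° = 35.49.
Overburden at base level: q = 19.7 × 0.77 = 15.169 kPa.
Cohesion term c·N_c·s_c = 20 × 35.49 × 1.06 = 752.39 kPa; surcharge term q·N_q = 15.169 × 23.177 = 351.57 kPa; self-weight term 0.5·γ·B·N_γ·s_γ = 0.5 × 19.7 × 3.4 × 22 × 0.94 = 692.57 kPa.
q_ult = 752.39 + 351.57 + 692.57 = 1796.5 kPa.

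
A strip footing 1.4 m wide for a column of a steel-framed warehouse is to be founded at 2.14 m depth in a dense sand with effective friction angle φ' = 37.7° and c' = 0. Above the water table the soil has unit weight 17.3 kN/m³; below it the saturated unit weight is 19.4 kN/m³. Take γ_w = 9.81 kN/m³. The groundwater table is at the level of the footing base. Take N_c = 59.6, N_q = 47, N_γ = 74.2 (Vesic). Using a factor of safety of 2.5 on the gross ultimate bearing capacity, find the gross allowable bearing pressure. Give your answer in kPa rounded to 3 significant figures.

q_all ≈ 895 kPa

Overburden at base level: q = 17.3 × 2.14 = 37.022 kPa.
Below the base the soil is submerged, so the ½γBN_γ term uses γ' = 19.4 − 9.81 = 9.59 kN/m³.
Surcharge term q·N_q = 37.022 × 47 = 1740 kPa; self-weight term 0.5·γ·B·N_γ = 0.5 × 9.59 × 1.4 × 74.2 = 498.1 kPa.
q_ult = 1740 + 498.1 = 2238.1 kPa.
q_all = 2238.1 / 2.5 = 895.26 kPa.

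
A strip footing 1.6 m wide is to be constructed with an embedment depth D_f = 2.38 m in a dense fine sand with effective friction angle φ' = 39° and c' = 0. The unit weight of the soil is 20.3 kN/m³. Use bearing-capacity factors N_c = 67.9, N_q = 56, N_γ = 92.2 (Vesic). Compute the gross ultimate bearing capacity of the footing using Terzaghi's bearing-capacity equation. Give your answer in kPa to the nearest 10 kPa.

q = γ·D_f = 20.3 × 2.38 = 48.314 kPa.
q·N_q = 48.314 × 56 = 2705.6 kPa
0.5·γ·B·N_γ = 0.5 × 20.3 × 1.6 × 92.2 = 1497.3 kPa
q_ult = 2705.6 + 1497.3 = 4202.9 kPa.

q_ult ≈ 4200 kPa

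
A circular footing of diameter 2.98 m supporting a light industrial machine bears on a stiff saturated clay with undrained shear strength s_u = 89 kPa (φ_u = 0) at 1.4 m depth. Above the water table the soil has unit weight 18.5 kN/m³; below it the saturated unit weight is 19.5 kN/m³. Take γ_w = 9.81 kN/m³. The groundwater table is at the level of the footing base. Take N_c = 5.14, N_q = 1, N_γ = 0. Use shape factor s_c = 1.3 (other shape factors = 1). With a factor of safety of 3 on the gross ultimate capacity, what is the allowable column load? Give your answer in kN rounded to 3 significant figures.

q = γ·D_f = 18.5 × 1.4 = 25.9 kPa.
c·N_c·s_c = 89 × 5.14 × 1.3 = 594.7 kPa
q·N_q = 25.9 × 1 = 25.9 kPa
q_ult = 594.7 + 25.9 = 620.6 kPa.
Gross allowable pressure q_all = 620.6 / 3 = 206.87 kPa.
Footing area = 6.9746 m², so allowable column load = 206.87 × 6.9746 = 1442.8 kN.

P_all ≈ 1440 kN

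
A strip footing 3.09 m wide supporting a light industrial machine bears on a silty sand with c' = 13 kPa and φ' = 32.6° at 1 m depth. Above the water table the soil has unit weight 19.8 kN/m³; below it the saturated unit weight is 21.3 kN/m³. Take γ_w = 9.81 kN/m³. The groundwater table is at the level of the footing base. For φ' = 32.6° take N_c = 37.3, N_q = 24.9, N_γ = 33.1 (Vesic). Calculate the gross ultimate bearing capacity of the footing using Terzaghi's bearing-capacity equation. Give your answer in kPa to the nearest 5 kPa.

q_ult ≈ 1565 kPa

Overburden at base level: q = 19.8 × 1 = 19.8 kPa.
Below the base the soil is submerged, so the ½γBN_γ term uses γ' = 21.3 − 9.81 = 11.49 kN/m³.
Cohesion term c·N_c = 13 × 37.3 = 484.9 kPa; surcharge term q·N_q = 19.8 × 24.9 = 493.02 kPa; self-weight term 0.5·γ·B·N_γ = 0.5 × 11.49 × 3.09 × 33.1 = 587.59 kPa.
q_ult = 484.9 + 493.02 + 587.59 = 1565.5 kPa.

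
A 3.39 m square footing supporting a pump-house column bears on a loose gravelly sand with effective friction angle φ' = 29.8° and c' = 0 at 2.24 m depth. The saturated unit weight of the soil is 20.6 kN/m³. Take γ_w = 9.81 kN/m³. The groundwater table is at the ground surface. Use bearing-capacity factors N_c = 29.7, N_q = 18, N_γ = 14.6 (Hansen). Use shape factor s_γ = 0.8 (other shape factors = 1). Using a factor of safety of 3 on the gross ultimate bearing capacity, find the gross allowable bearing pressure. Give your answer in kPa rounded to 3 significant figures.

γ' = 20.6 − 9.81 = 10.79 kN/m³ (submerged throughout). q = 10.79 × 2.24 = 24.17 kPa; the same γ' applies in the ½γBN_γ term.
q·N_q = 24.17 × 18 = 435.05 kPa
0.5·γ·B·N_γ·s_γ = 0.5 × 10.79 × 3.39 × 14.6 × 0.8 = 213.62 kPa
q_ult = 435.05 + 213.62 = 648.67 kPa.
q_all = 648.67 / 3 = 216.22 kPa.

q_all ≈ 216 kPa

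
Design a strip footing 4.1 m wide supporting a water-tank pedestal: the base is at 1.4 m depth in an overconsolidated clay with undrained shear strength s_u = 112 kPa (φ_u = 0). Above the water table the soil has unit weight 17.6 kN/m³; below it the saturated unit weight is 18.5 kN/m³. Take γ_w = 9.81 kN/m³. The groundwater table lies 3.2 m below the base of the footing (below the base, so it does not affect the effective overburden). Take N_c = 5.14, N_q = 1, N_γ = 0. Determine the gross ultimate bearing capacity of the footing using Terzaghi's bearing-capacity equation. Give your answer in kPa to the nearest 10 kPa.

q_ult ≈ 600 kPa

Effective surcharge at the founding depth q = γ·D_f = 17.6 × 1.4 = 24.64 kPa.
q_ult = c·N_c + q·N_q
     = 112 × 5.14 + 24.64 × 1
     = 575.68 + 24.64 = 600.32 kPa.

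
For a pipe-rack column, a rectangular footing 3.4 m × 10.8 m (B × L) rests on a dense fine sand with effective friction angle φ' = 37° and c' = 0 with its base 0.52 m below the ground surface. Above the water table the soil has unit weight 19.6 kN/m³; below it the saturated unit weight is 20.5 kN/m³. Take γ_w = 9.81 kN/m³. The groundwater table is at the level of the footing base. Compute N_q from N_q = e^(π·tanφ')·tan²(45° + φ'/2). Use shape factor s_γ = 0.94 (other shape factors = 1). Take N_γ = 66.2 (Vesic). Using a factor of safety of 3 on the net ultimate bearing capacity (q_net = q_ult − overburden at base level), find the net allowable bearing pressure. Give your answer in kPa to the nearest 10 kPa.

q_all(net) ≈ 520 kPa

N_q = e^(π·tan37°)·tan²(63.5°) = 42.92.
q = γ·D_f = 19.6 × 0.52 = 10.192 kPa.
For the ½γBN_γ term take γ' = 20.5 − 9.81 = 10.69 kN/m³ (soil below base is submerged).
q·N_q = 10.192 × 42.92 = 437.44 kPa
0.5·γ·B·N_γ·s_γ = 0.5 × 10.69 × 3.4 × 66.2 × 0.94 = 1130.9 kPa
q_ult = 437.44 + 1130.9 = 1568.3 kPa.
q_net = 1568.3 − 10.192 = 1558.1 kPa.
q_all(net) = 1558.1 / 3 = 519.37 kPa.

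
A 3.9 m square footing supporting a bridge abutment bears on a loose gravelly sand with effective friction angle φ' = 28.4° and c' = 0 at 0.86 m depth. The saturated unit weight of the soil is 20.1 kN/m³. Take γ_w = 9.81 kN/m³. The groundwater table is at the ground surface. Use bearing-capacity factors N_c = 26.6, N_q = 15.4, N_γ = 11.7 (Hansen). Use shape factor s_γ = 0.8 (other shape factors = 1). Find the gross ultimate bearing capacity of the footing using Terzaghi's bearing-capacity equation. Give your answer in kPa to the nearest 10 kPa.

q_ult ≈ 320 kPa

With the water table at the surface the whole profile is submerged: γ' = 20.1 − 9.81 = 10.29 kN/m³, so q = γ'·D_f = 8.8494 kPa; the same γ' applies in the ½γBN_γ term.
q_ult = q·N_q + 0.5·γ·B·N_γ·s_γ
     = 8.8494 × 15.4 + 0.5 × 10.29 × 3.9 × 11.7 × 0.8
     = 136.28 + 187.81 = 324.09 kPa.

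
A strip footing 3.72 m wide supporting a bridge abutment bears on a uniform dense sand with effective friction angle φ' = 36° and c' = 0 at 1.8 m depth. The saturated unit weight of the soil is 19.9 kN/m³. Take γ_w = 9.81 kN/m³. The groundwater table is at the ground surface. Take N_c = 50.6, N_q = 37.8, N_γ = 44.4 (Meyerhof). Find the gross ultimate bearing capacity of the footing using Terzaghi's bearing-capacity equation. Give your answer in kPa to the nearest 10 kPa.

γ' = 19.9 − 9.81 = 10.09 kN/m³ (submerged throughout). q = 10.09 × 1.8 = 18.162 kPa; the same γ' applies in the ½γBN_γ term.
q·N_q = 18.162 × 37.8 = 686.52 kPa
0.5·γ·B·N_γ = 0.5 × 10.09 × 3.72 × 44.4 = 833.27 kPa
q_ult = 686.52 + 833.27 = 1519.8 kPa.

q_ult ≈ 1520 kPa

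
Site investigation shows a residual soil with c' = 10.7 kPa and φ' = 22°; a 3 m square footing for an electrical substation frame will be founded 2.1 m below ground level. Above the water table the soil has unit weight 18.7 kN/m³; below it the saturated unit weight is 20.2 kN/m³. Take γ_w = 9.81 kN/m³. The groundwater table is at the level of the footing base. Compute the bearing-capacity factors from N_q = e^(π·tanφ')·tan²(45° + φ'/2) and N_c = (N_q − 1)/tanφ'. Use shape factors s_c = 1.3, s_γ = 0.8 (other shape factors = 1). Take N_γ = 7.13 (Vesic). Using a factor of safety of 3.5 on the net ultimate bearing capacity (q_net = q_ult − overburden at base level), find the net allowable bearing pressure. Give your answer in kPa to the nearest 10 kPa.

q_all(net) ≈ 170 kPa

N_q = e^(π·tan22°)·tan²(56°) = 7.82; N_c = (N_q − 1)/tanφ' = 16.88.
Overburden at base level: q = 18.7 × 2.1 = 39.27 kPa.
Below the base the soil is submerged, so the ½γBN_γ term uses γ' = 20.2 − 9.81 = 10.39 kN/m³.
Cohesion term c·N_c·s_c = 10.7 × 16.883 × 1.3 = 234.84 kPa; surcharge term q·N_q = 39.27 × 7.8211 = 307.14 kPa; self-weight term 0.5·γ·B·N_γ·s_γ = 0.5 × 10.39 × 3 × 7.13 × 0.8 = 88.897 kPa.
q_ult = 234.84 + 307.14 + 88.897 = 630.87 kPa.
q_net = 630.87 − 39.27 = 591.6 kPa.
q_all(net) = 591.6 / 3.5 = 169.03 kPa.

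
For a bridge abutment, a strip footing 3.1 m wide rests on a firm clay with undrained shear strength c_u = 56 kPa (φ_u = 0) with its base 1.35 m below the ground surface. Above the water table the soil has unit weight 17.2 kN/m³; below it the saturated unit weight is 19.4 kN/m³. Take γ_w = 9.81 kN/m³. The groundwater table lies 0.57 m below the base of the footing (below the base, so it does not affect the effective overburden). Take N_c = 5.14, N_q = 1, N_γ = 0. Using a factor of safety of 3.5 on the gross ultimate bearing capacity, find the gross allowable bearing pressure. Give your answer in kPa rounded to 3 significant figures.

q_all ≈ 88.9 kPa

Effective surcharge at the founding depth q = γ·D_f = 17.2 × 1.35 = 23.22 kPa.
q_ult = c·N_c + q·N_q
     = 56 × 5.14 + 23.22 × 1
     = 287.84 + 23.22 = 311.06 kPa.
q_all = 311.06 / 3.5 = 88.874 kPa.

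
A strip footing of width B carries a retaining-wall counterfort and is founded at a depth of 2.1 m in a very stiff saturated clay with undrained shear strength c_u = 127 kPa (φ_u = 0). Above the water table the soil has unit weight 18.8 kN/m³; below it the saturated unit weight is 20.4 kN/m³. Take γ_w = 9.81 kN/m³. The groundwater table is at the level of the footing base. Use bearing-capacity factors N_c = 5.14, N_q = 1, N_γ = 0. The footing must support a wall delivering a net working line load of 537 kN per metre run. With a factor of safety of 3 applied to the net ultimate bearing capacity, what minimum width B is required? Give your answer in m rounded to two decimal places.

B = 2.47 m

Overburden at base level: q = 18.8 × 2.1 = 39.48 kPa.
Cohesion term c·N_c = 127 × 5.14 = 652.78 kPa; surcharge term q·N_q = 39.48 × 1 = 39.48 kPa.
q_ult = 652.78 + 39.48 = 692.26 kPa.
For φ = 0 the ½γBN_γ term vanishes, so q_ult is independent of B. q_net = 692.26 − 39.48 = 652.78 kPa; q_all(net) = 652.78/3 = 217.59 kPa.
Required width B = w / q_all(net) = 537 / 217.59 = 2.468 m.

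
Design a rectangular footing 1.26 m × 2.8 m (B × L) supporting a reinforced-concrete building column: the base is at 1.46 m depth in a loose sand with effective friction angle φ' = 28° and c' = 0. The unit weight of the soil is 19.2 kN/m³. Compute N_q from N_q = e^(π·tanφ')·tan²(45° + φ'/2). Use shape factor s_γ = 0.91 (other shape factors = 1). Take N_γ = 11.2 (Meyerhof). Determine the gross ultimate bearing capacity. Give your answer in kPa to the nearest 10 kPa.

q_ult ≈ 540 kPa

tan28° = 0.5317, so N_q = e^(π×0.5317)·tan²(59°) = 5.314 × 2.77 = 14.72.
Overburden at base level: q = 19.2 × 1.46 = 28.032 kPa.
Surcharge term q·N_q = 28.032 × 14.72 = 412.63 kPa; self-weight term 0.5·γ·B·N_γ·s_γ = 0.5 × 19.2 × 1.26 × 11.2 × 0.91 = 123.28 kPa.
q_ult = 412.63 + 123.28 = 535.91 kPa.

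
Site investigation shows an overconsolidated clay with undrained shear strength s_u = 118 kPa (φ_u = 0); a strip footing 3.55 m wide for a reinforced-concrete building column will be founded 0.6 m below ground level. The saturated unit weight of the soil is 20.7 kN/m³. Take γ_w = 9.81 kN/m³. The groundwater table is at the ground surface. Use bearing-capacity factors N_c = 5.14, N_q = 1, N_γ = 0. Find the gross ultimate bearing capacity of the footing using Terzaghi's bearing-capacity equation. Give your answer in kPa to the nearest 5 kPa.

q_ult ≈ 615 kPa

γ' = 20.7 − 9.81 = 10.89 kN/m³ (submerged throughout). q = 10.89 × 0.6 = 6.534 kPa.
c·N_c = 118 × 5.14 = 606.52 kPa
q·N_q = 6.534 × 1 = 6.534 kPa
q_ult = 606.52 + 6.534 = 613.05 kPa.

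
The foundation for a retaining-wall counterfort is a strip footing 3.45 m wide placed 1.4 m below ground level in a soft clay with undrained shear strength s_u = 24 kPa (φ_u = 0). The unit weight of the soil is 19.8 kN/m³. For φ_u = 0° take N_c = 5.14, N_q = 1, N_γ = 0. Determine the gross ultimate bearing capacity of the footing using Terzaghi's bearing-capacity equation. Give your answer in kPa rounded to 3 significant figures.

Effective surcharge at the founding depth q = γ·D_f = 19.8 × 1.4 = 27.72 kPa.
q_ult = c·N_c + q·N_q
     = 24 × 5.14 + 27.72 × 1
     = 123.36 + 27.72 = 151.08 kPa.

q_ult ≈ 151 kPa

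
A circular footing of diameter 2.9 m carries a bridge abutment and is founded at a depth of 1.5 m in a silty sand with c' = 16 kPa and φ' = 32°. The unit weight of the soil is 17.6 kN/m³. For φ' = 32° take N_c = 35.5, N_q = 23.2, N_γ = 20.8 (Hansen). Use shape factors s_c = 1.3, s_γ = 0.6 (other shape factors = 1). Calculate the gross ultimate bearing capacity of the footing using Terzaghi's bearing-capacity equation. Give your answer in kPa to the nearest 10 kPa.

q_ult ≈ 1670 kPa

q = γ·D_f = 17.6 × 1.5 = 26.4 kPa.
c·N_c·s_c = 16 × 35.5 × 1.3 = 738.4 kPa
q·N_q = 26.4 × 23.2 = 612.48 kPa
0.5·γ·B·N_γ·s_γ = 0.5 × 17.6 × 2.9 × 20.8 × 0.6 = 318.49 kPa
q_ult = 738.4 + 612.48 + 318.49 = 1669.4 kPa.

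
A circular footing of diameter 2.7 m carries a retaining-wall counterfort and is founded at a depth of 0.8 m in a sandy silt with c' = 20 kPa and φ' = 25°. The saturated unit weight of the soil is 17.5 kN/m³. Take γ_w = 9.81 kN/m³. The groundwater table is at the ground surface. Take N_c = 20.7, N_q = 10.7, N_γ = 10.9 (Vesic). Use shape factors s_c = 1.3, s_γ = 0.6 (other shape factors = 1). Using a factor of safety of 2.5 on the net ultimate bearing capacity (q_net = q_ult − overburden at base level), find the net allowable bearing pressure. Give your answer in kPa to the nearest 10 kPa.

q_all(net) ≈ 270 kPa

γ' = 17.5 − 9.81 = 7.69 kN/m³ (submerged throughout). q = 7.69 × 0.8 = 6.152 kPa; the same γ' applies in the ½γBN_γ term.
c·N_c·s_c = 20 × 20.7 × 1.3 = 538.2 kPa
q·N_q = 6.152 × 10.7 = 65.826 kPa
0.5·γ·B·N_γ·s_γ = 0.5 × 7.69 × 2.7 × 10.9 × 0.6 = 67.895 kPa
q_ult = 538.2 + 65.826 + 67.895 = 671.92 kPa.
q_net = 671.92 − 6.152 = 665.77 kPa.
q_all(net) = 665.77 / 2.5 = 266.31 kPa.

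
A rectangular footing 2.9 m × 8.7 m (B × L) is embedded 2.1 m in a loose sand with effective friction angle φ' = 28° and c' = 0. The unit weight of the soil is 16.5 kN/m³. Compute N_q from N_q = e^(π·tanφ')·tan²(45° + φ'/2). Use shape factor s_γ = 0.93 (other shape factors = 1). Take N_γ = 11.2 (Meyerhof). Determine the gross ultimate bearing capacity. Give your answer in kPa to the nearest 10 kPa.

tan28° = 0.5317, so N_q = e^(π×0.5317)·tan²(59°) = 5.314 × 2.77 = 14.72.
Effective surcharge at the founding depth q = γ·D_f = 16.5 × 2.1 = 34.65 kPa.
q_ult = q·N_q + 0.5·γ·B·N_γ·s_γ
     = 34.65 × 14.72 + 0.5 × 16.5 × 2.9 × 11.2 × 0.93
     = 510.04 + 249.2 = 759.25 kPa.

q_ult ≈ 760 kPa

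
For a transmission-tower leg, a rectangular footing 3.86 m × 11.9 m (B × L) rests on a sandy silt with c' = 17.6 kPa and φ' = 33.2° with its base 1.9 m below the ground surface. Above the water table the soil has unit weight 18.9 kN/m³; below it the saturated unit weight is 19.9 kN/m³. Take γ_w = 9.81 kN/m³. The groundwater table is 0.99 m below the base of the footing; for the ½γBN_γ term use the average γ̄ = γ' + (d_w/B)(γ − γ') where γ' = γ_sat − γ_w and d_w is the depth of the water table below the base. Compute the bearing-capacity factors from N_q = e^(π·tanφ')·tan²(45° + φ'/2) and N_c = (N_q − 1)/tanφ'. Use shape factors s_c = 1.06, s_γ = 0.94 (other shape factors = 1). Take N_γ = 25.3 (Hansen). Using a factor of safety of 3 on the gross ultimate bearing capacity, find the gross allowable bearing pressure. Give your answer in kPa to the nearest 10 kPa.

q_all ≈ 750 kPa

N_q = e^(π·tan33.2°)·tan²(61.6°) = 26.72; N_c = (N_q − 1)/tanφ' = 39.31.
q = γ·D_f = 18.9 × 1.9 = 35.91 kPa.
γ' = 10.09 kN/m³; averaging over the depth B below the base, γ̄ = γ' + (d_w/B)(γ − γ') = 12.35 kN/m³.
c·N_c·s_c = 17.6 × 39.312 × 1.06 = 733.4 kPa
q·N_q = 35.91 × 26.725 = 959.69 kPa
0.5·γ·B·N_γ·s_γ = 0.5 × 12.35 × 3.86 × 25.3 × 0.94 = 566.84 kPa
q_ult = 733.4 + 959.69 + 566.84 = 2259.9 kPa.
q_all = 2259.9 / 3 = 753.31 kPa.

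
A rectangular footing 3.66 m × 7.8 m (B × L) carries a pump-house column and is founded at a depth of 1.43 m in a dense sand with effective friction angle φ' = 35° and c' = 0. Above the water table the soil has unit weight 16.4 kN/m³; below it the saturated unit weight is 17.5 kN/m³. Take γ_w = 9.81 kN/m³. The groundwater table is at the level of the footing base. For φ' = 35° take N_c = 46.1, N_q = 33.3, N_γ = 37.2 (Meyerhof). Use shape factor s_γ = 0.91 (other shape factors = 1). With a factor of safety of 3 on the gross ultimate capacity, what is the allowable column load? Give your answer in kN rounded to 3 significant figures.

q = γ·D_f = 16.4 × 1.43 = 23.452 kPa.
For the ½γBN_γ term take γ' = 17.5 − 9.81 = 7.69 kN/m³ (soil below base is submerged).
q·N_q = 23.452 × 33.3 = 780.95 kPa
0.5·γ·B·N_γ·s_γ = 0.5 × 7.69 × 3.66 × 37.2 × 0.91 = 476.39 kPa
q_ult = 780.95 + 476.39 = 1257.3 kPa.
Gross allowable pressure q_all = 1257.3 / 3 = 419.11 kPa.
Footing area = 28.548 m², so allowable column load = 419.11 × 28.548 = 11965 kN.

P_all ≈ 12000 kN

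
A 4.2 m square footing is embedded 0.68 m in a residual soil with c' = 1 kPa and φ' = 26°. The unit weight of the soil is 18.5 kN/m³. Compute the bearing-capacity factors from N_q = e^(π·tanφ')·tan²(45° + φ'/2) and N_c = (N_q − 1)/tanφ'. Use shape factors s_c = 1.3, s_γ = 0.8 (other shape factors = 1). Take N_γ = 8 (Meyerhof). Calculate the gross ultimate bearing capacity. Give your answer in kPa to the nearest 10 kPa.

tan26° = 0.4877, so N_q = e^(π×0.4877)·tan²(58°) = 4.629 × 2.561 = 11.85.
N_c = (11.85 − 1)/tan26° = 22.25.
Overburden at base level: q = 18.5 × 0.68 = 12.58 kPa.
Cohesion term c·N_c·s_c = 1 × 22.254 × 1.3 = 28.931 kPa; surcharge term q·N_q = 12.58 × 11.854 = 149.13 kPa; self-weight term 0.5·γ·B·N_γ·s_γ = 0.5 × 18.5 × 4.2 × 8 × 0.8 = 248.64 kPa.
q_ult = 28.931 + 149.13 + 248.64 = 426.7 kPa.

q_ult ≈ 430 kPa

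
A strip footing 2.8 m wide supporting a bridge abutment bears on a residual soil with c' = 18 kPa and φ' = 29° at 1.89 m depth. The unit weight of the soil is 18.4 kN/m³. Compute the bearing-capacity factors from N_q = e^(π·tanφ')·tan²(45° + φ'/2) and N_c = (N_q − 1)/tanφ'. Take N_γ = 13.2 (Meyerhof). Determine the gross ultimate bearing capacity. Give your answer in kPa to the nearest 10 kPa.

q_ult ≈ 1410 kPa

tan29° = 0.5543, so N_q = e^(π×0.5543)·tan²(59.5°) = 5.705 × 2.882 = 16.44.
N_c = (16.44 − 1)/tan29° = 27.86.
Effective surcharge at the founding depth q = γ·D_f = 18.4 × 1.89 = 34.776 kPa.
q_ult = c·N_c + q·N_q + 0.5·γ·B·N_γ
     = 18 × 27.86 + 34.776 × 16.443 + 0.5 × 18.4 × 2.8 × 13.2
     = 501.49 + 571.83 + 340.03 = 1413.4 kPa.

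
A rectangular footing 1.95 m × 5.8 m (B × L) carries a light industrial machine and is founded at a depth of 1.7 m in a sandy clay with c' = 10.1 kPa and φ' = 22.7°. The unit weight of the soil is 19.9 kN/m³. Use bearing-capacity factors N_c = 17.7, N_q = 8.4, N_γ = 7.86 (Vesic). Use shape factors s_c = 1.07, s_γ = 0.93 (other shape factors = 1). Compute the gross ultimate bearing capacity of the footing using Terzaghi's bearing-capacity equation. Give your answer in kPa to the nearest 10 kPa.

q_ult ≈ 620 kPa

q = γ·D_f = 19.9 × 1.7 = 33.83 kPa.
c·N_c·s_c = 10.1 × 17.7 × 1.07 = 191.28 kPa
q·N_q = 33.83 × 8.4 = 284.17 kPa
0.5·γ·B·N_γ·s_γ = 0.5 × 19.9 × 1.95 × 7.86 × 0.93 = 141.83 kPa
q_ult = 191.28 + 284.17 + 141.83 = 617.28 kPa.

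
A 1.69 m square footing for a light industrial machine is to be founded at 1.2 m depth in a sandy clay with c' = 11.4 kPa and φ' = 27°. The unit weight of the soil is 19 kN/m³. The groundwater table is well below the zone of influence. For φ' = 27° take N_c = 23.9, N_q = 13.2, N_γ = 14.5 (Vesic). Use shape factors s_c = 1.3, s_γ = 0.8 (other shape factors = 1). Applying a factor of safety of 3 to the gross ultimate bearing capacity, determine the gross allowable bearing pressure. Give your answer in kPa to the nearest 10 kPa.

q = γ·D_f = 19 × 1.2 = 22.8 kPa.
c·N_c·s_c = 11.4 × 23.9 × 1.3 = 354.2 kPa
q·N_q = 22.8 × 13.2 = 300.96 kPa
0.5·γ·B·N_γ·s_γ = 0.5 × 19 × 1.69 × 14.5 × 0.8 = 186.24 kPa
q_ult = 354.2 + 300.96 + 186.24 = 841.4 kPa.
q_all = q_ult / FS = 841.4 / 3 = 280.47 kPa.

q_all ≈ 280 kPa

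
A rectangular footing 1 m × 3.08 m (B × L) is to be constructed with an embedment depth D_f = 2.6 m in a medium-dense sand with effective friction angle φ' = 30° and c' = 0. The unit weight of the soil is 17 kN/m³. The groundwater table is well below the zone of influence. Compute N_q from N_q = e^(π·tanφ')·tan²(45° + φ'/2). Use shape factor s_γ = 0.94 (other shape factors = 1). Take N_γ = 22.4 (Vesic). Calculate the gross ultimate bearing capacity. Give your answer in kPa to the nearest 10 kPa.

q_ult ≈ 990 kPa

tan30° = 0.5774, so N_q = e^(π×0.5774)·tan²(60°) = 6.134 × 3.0 = 18.4.
Effective surcharge at the founding depth q = γ·D_f = 17 × 2.6 = 44.2 kPa.
q_ult = q·N_q + 0.5·γ·B·N_γ·s_γ
     = 44.2 × 18.401 + 0.5 × 17 × 1 × 22.4 × 0.94
     = 813.33 + 178.98 = 992.31 kPa.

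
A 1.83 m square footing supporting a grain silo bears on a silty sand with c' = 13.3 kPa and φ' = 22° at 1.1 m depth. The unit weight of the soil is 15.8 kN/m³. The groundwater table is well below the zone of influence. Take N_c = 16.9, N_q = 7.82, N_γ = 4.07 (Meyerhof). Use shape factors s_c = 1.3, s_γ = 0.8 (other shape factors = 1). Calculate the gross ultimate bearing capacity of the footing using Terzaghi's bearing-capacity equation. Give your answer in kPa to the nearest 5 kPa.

q_ult ≈ 475 kPa

Overburden at base level: q = 15.8 × 1.1 = 17.38 kPa.
Cohesion term c·N_c·s_c = 13.3 × 16.9 × 1.3 = 292.2 kPa; surcharge term q·N_q = 17.38 × 7.82 = 135.91 kPa; self-weight term 0.5·γ·B·N_γ·s_γ = 0.5 × 15.8 × 1.83 × 4.07 × 0.8 = 47.072 kPa.
q_ult = 292.2 + 135.91 + 47.072 = 475.18 kPa.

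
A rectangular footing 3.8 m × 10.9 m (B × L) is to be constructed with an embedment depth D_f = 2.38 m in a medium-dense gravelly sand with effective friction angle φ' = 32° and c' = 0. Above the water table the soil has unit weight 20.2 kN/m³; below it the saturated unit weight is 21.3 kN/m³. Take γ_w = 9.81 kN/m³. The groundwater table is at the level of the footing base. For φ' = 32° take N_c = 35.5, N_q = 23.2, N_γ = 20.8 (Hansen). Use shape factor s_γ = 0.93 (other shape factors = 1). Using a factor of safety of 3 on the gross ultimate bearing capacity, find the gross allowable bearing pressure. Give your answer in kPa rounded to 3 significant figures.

Effective surcharge at the founding depth q = γ·D_f = 20.2 × 2.38 = 48.076 kPa.
The water table coincides with the base, so in the self-weight term γ → γ' = 11.49 kN/m³.
q_ult = q·N_q + 0.5·γ·B·N_γ·s_γ
     = 48.076 × 23.2 + 0.5 × 11.49 × 3.8 × 20.8 × 0.93
     = 1115.4 + 422.3 = 1537.7 kPa.
q_all = 1537.7 / 3 = 512.55 kPa.

q_all ≈ 513 kPa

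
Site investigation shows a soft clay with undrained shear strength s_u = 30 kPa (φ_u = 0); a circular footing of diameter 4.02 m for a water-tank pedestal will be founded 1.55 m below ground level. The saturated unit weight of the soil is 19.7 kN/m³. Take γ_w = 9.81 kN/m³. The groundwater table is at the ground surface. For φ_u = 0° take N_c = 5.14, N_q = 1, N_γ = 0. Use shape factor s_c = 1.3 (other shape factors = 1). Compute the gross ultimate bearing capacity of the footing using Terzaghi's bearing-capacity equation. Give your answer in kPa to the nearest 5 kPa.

With the water table at the surface the whole profile is submerged: γ' = 19.7 − 9.81 = 9.89 kN/m³, so q = γ'·D_f = 15.329 kPa.
q_ult = c·N_c·s_c + q·N_q
     = 30 × 5.14 × 1.3 + 15.329 × 1
     = 200.46 + 15.329 = 215.79 kPa.

q_ult ≈ 215 kPa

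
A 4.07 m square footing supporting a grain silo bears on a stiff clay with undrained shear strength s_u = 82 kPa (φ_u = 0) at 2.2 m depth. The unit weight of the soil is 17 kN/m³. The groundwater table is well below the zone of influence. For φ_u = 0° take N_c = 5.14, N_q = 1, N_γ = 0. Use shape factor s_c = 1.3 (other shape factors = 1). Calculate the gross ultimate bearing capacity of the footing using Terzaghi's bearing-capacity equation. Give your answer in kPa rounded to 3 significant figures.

q_ult ≈ 585 kPa

Overburden at base level: q = 17 × 2.2 = 37.4 kPa.
Cohesion term c·N_c·s_c = 82 × 5.14 × 1.3 = 547.92 kPa; surcharge term q·N_q = 37.4 × 1 = 37.4 kPa.
q_ult = 547.92 + 37.4 = 585.32 kPa.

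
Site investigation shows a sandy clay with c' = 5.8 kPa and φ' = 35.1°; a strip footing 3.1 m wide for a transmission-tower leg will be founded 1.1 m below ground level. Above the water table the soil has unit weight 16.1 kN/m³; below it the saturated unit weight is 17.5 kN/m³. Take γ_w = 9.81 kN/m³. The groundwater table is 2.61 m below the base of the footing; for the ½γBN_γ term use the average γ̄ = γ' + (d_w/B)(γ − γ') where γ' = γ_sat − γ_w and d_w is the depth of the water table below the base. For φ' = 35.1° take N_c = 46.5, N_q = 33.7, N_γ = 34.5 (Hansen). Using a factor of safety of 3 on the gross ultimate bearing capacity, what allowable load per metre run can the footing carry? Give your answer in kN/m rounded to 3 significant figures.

q = γ·D_f = 16.1 × 1.1 = 17.71 kPa.
γ' = 7.69 kN/m³; averaging over the depth B below the base, γ̄ = γ' + (d_w/B)(γ − γ') = 14.771 kN/m³.
c·N_c = 5.8 × 46.5 = 269.7 kPa
q·N_q = 17.71 × 33.7 = 596.83 kPa
0.5·γ·B·N_γ = 0.5 × 14.771 × 3.1 × 34.5 = 789.86 kPa
q_ult = 269.7 + 596.83 + 789.86 = 1656.4 kPa.
Gross allowable pressure q_all = 1656.4 / 3 = 552.13 kPa.
Allowable wall load = q_all × B = 552.13 × 3.1 = 1711.6 kN per metre run.

≈ 1710 kN/m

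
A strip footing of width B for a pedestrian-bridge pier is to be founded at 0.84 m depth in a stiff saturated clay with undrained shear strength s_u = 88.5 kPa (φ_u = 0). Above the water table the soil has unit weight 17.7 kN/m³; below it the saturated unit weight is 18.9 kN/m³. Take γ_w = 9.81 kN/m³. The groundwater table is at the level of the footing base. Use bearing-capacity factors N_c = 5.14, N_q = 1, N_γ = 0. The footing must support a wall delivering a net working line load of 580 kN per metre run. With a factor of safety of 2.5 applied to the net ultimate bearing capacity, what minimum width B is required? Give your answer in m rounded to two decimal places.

q = γ·D_f = 17.7 × 0.84 = 14.868 kPa.
c·N_c = 88.5 × 5.14 = 454.89 kPa
q·N_q = 14.868 × 1 = 14.868 kPa
q_ult = 454.89 + 14.868 = 469.76 kPa.
For φ = 0 the ½γBN_γ term vanishes, so q_ult is independent of B. q_net = 469.76 − 14.868 = 454.89 kPa; q_all(net) = 454.89/2.5 = 181.96 kPa.
Required width B = w / q_all(net) = 580 / 181.96 = 3.188 m.

B = 3.19 m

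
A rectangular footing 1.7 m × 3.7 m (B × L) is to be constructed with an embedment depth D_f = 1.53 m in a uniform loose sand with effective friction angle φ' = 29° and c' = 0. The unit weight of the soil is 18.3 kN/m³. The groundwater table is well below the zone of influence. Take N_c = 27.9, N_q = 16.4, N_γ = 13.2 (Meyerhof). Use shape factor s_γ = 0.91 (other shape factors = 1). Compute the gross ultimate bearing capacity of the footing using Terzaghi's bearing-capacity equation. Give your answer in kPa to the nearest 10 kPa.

Effective surcharge at the founding depth q = γ·D_f = 18.3 × 1.53 = 27.999 kPa.
q_ult = q·N_q + 0.5·γ·B·N_γ·s_γ
     = 27.999 × 16.4 + 0.5 × 18.3 × 1.7 × 13.2 × 0.91
     = 459.18 + 186.85 = 646.03 kPa.

q_ult ≈ 650 kPa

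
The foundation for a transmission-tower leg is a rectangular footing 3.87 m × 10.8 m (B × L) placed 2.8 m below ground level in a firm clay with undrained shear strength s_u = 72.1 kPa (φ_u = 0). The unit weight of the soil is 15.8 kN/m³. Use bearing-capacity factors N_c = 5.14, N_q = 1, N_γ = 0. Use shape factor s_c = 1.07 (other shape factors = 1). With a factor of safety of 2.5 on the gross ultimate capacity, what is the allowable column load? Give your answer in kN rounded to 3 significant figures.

q = γ·D_f = 15.8 × 2.8 = 44.24 kPa.
c·N_c·s_c = 72.1 × 5.14 × 1.07 = 396.54 kPa
q·N_q = 44.24 × 1 = 44.24 kPa
q_ult = 396.54 + 44.24 = 440.78 kPa.
Gross allowable pressure q_all = 440.78 / 2.5 = 176.31 kPa.
Footing area = 41.796 m², so allowable column load = 176.31 × 41.796 = 7369.1 kN.

P_all ≈ 7370 kN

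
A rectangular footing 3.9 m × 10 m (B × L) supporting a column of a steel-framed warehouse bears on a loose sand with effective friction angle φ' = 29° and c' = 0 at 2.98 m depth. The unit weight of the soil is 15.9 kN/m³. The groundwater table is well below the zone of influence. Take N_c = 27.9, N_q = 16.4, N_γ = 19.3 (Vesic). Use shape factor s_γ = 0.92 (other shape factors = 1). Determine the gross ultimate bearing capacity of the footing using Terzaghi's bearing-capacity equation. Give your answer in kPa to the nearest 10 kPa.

Overburden at base level: q = 15.9 × 2.98 = 47.382 kPa.
Surcharge term q·N_q = 47.382 × 16.4 = 777.06 kPa; self-weight term 0.5·γ·B·N_γ·s_γ = 0.5 × 15.9 × 3.9 × 19.3 × 0.92 = 550.52 kPa.
q_ult = 777.06 + 550.52 = 1327.6 kPa.

q_ult ≈ 1330 kPa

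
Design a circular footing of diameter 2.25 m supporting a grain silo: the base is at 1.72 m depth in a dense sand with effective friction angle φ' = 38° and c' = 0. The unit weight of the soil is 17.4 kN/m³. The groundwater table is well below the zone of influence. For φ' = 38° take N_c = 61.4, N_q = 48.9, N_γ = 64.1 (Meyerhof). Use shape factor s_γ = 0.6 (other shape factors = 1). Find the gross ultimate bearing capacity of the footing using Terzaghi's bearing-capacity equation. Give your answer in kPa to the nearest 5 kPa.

q_ult ≈ 2215 kPa

Effective surcharge at the founding depth q = γ·D_f = 17.4 × 1.72 = 29.928 kPa.
q_ult = q·N_q + 0.5·γ·B·N_γ·s_γ
     = 29.928 × 48.9 + 0.5 × 17.4 × 2.25 × 64.1 × 0.6
     = 1463.5 + 752.85 = 2216.3 kPa.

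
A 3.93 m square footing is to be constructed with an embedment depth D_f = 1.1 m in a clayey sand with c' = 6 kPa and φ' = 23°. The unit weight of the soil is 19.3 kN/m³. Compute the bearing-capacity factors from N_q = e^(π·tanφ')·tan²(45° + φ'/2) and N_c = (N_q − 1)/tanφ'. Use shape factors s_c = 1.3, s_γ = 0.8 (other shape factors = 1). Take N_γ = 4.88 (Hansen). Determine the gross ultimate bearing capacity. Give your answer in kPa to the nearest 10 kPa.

tan23° = 0.4245, so N_q = e^(π×0.4245)·tan²(56.5°) = 3.794 × 2.283 = 8.66.
N_c = (8.66 − 1)/tan23° = 18.05.
Effective surcharge at the founding depth q = γ·D_f = 19.3 × 1.1 = 21.23 kPa.
q_ult = c·N_c·s_c + q·N_q + 0.5·γ·B·N_γ·s_γ
     = 6 × 18.049 × 1.3 + 21.23 × 8.6612 + 0.5 × 19.3 × 3.93 × 4.88 × 0.8
     = 140.78 + 183.88 + 148.06 = 472.71 kPa.

q_ult ≈ 470 kPa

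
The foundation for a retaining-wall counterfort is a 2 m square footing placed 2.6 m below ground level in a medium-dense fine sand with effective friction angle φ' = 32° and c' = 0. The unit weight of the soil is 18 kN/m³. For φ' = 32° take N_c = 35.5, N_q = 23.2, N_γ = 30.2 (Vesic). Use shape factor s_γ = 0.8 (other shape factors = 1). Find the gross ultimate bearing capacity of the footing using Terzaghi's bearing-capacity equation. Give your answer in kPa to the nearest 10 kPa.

q_ult ≈ 1520 kPa

Overburden at base level: q = 18 × 2.6 = 46.8 kPa.
Surcharge term q·N_q = 46.8 × 23.2 = 1085.8 kPa; self-weight term 0.5·γ·B·N_γ·s_γ = 0.5 × 18 × 2 × 30.2 × 0.8 = 434.88 kPa.
q_ult = 1085.8 + 434.88 = 1520.6 kPa.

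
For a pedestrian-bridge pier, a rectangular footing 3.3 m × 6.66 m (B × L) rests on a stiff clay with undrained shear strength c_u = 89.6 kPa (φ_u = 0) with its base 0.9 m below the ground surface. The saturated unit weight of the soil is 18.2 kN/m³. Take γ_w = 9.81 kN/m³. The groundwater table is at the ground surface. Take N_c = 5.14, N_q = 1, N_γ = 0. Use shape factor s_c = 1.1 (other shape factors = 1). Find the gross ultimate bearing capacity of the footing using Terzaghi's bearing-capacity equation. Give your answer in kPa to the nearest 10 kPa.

q_ult ≈ 510 kPa

γ' = 18.2 − 9.81 = 8.39 kN/m³ (submerged throughout). q = 8.39 × 0.9 = 7.551 kPa.
c·N_c·s_c = 89.6 × 5.14 × 1.1 = 506.6 kPa
q·N_q = 7.551 × 1 = 7.551 kPa
q_ult = 506.6 + 7.551 = 514.15 kPa.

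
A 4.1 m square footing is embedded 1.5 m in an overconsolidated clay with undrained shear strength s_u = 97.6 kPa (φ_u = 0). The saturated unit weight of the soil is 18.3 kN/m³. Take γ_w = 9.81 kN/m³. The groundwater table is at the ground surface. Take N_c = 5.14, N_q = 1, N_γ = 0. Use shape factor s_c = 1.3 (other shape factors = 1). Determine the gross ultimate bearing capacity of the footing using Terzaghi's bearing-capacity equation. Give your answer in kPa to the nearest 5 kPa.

With the water table at the surface the whole profile is submerged: γ' = 18.3 − 9.81 = 8.49 kN/m³, so q = γ'·D_f = 12.735 kPa.
q_ult = c·N_c·s_c + q·N_q
     = 97.6 × 5.14 × 1.3 + 12.735 × 1
     = 652.16 + 12.735 = 664.9 kPa.

q_ult ≈ 665 kPa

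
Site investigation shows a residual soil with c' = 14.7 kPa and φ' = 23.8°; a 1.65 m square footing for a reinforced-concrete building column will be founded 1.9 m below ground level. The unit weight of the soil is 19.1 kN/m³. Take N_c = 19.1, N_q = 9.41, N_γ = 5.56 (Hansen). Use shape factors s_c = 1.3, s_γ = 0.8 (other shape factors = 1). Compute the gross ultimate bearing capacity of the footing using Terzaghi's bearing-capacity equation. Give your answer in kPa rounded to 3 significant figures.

q_ult ≈ 777 kPa

Overburden at base level: q = 19.1 × 1.9 = 36.29 kPa.
Cohesion term c·N_c·s_c = 14.7 × 19.1 × 1.3 = 365 kPa; surcharge term q·N_q = 36.29 × 9.41 = 341.49 kPa; self-weight term 0.5·γ·B·N_γ·s_γ = 0.5 × 19.1 × 1.65 × 5.56 × 0.8 = 70.089 kPa.
q_ult = 365 + 341.49 + 70.089 = 776.58 kPa.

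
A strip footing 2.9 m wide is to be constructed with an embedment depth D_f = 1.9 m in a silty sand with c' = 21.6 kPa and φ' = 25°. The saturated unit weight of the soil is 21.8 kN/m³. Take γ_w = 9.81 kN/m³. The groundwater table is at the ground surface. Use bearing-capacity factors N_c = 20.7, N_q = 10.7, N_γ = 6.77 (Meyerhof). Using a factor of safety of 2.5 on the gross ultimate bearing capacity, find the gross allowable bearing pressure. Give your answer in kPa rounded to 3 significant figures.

With the water table at the surface the whole profile is submerged: γ' = 21.8 − 9.81 = 11.99 kN/m³, so q = γ'·D_f = 22.781 kPa; the same γ' applies in the ½γBN_γ term.
q_ult = c·N_c + q·N_q + 0.5·γ·B·N_γ
     = 21.6 × 20.7 + 22.781 × 10.7 + 0.5 × 11.99 × 2.9 × 6.77
     = 447.12 + 243.76 + 117.7 = 808.58 kPa.
q_all = 808.58 / 2.5 = 323.43 kPa.

q_all ≈ 323 kPa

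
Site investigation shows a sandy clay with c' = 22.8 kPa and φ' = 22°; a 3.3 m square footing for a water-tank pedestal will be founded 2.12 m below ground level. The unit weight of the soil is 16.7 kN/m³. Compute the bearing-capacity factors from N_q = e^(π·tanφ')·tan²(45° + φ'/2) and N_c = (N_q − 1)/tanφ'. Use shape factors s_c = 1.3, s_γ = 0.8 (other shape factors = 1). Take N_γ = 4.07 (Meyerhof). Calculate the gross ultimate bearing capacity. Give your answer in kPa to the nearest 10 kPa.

q_ult ≈ 870 kPa

tan22° = 0.404, so N_q = e^(π×0.404)·tan²(56°) = 3.558 × 2.198 = 7.82.
N_c = (7.82 − 1)/tan22° = 16.88.
Overburden at base level: q = 16.7 × 2.12 = 35.404 kPa.
Cohesion term c·N_c·s_c = 22.8 × 16.883 × 1.3 = 500.41 kPa; surcharge term q·N_q = 35.404 × 7.8211 = 276.9 kPa; self-weight term 0.5·γ·B·N_γ·s_γ = 0.5 × 16.7 × 3.3 × 4.07 × 0.8 = 89.719 kPa.
q_ult = 500.41 + 276.9 + 89.719 = 867.03 kPa.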